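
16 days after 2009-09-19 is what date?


Start: 2009-09-19, add 16 days
September 2009 has 30 days: 30 - 19 = 11 days to September 30 -> 5 left
October 2009: 5 <= 31 -> lands on October 5

Result: 2009-10-05


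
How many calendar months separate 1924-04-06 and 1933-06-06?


From April 1924 to June 1933
9 years * 12 = 108 months, plus 2 months = 110

110 months


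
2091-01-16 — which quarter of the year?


Month: January (month 1)
Q1: Jan-Mar, Q2: Apr-Jun, Q3: Jul-Sep, Q4: Oct-Dec

Q1


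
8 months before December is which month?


December is month 12
12 - 8 = 4

April


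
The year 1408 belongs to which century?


Century = (year - 1) // 100 + 1
= (1408 - 1) // 100 + 1
= 1407 // 100 + 1
= 14 + 1

15th century


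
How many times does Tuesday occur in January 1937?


January 1937 has 31 days
Anchor: Jan 1, 1937. With p = 1937 - 1 = 1936: (p + p//4 - p//100 + p//400) mod 7 = (1936 + 484 - 19 + 4) mod 7 = 2405 mod 7 = 4 -> Friday (Mon=0 ... Sun=6)
January 1 is the anchor itself -> Friday
First Tuesday is January 5
Tuesdays: 5, 12, 19, 26

4 Tuesdays


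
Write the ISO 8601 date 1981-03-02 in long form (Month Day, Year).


ISO 1981-03-02 parses as year=1981, month=03, day=02
Month 3 -> March

March 2, 1981


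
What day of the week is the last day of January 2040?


January 2040 has 31 days
Anchor: Jan 1, 2040. With p = 2040 - 1 = 2039: (p + p//4 - p//100 + p//400) mod 7 = (2039 + 509 - 20 + 5) mod 7 = 2533 mod 7 = 6 -> Sunday (Mon=0 ... Sun=6)
January 1 is the anchor itself -> Sunday
Last day offset: 31 - 1 = 30 days
Weekday index = (6 + 30) mod 7 = 1

Tuesday, January 31


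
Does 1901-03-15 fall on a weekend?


Anchor: Jan 1, 1901. With p = 1901 - 1 = 1900: (p + p//4 - p//100 + p//400) mod 7 = (1900 + 475 - 19 + 4) mod 7 = 2360 mod 7 = 1 -> Tuesday (Mon=0 ... Sun=6)
Day of year: 74; offset = 73
Weekday index = (1 + 73) mod 7 = 4 -> Friday
Weekend days: Saturday, Sunday

No


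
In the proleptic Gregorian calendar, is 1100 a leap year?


Gregorian leap year rule: divisible by 4, but not by 100, unless also by 400.
1100 is divisible by 100 but not 400 -> not a leap year

No


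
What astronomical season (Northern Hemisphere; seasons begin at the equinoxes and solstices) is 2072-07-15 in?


Date: July 15
Astronomical Summer (approx.; exact equinox/solstice day varies by year): June 21 to September 21
July 15 falls within the Summer window

Summer


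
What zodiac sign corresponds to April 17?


Date: April 17
Conventional tropical zodiac dates: Aries from March 21 onward; Taurus starts April 20
April 17 falls within the Aries range

Aries


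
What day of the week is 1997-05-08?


Date: May 8, 1997
Anchor: Jan 1, 1997. With p = 1997 - 1 = 1996: (p + p//4 - p//100 + p//400) mod 7 = (1996 + 499 - 19 + 4) mod 7 = 2480 mod 7 = 2 -> Wednesday (Mon=0 ... Sun=6)
Days before May (Jan-Apr): 120; offset = 120 + 8 - 1 = 127
Weekday index = (2 + 127) mod 7 = 3

Day of the week: Thursday


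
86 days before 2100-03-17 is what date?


Start: 2100-03-17, subtract 86 days
Back 17 days from March 17 reaches February 28, 2100 -> 69 left
February 2100 has 28 days -> back to January 31, 2100 -> 41 left
January 2100 has 31 days -> back to December 31, 2099 -> 10 left
December 2099: 31 - 10 = 21 -> lands on December 21

Result: 2099-12-21


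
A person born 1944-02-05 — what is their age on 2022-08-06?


Birth: 1944-02-05
Reference: 2022-08-06
Year difference: 2022 - 1944 = 78

78 years old


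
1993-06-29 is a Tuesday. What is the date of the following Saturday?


Current: Tuesday
Target: Saturday
Days ahead: 4

Next Saturday: 1993-07-03


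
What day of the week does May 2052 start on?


Target: May 1, 2052
Anchor: Jan 1, 2052. With p = 2052 - 1 = 2051: (p + p//4 - p//100 + p//400) mod 7 = (2051 + 512 - 20 + 5) mod 7 = 2548 mod 7 = 0 -> Monday (Mon=0 ... Sun=6)
Days before May (Jan-Apr): 121 days
Weekday index = (0 + 121) mod 7 = 2

Wednesday


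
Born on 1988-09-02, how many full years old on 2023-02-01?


Birth: 1988-09-02
Reference: 2023-02-01
Year difference: 2023 - 1988 = 35
Birthday not yet reached in 2023, subtract 1

34 years old


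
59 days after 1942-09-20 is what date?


Start: 1942-09-20, add 59 days
September 1942 has 30 days: 30 - 20 = 10 days to September 30 -> 49 left
October 1942 has 31 days -> 18 left
November 1942: 18 <= 30 -> lands on November 18

Result: 1942-11-18


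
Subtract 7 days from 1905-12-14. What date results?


Start: 1905-12-14, subtract 7 days
14 - 7 = 7 stays within December 1905

Result: 1905-12-07


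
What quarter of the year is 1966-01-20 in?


Month: January (month 1)
Q1: Jan-Mar, Q2: Apr-Jun, Q3: Jul-Sep, Q4: Oct-Dec

Q1


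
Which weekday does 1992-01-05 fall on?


Date: January 5, 1992
Anchor: Jan 1, 1992. With p = 1992 - 1 = 1991: (p + p//4 - p//100 + p//400) mod 7 = (1991 + 497 - 19 + 4) mod 7 = 2473 mod 7 = 2 -> Wednesday (Mon=0 ... Sun=6)
Days into year = 5 - 1 = 4
Weekday index = (2 + 4) mod 7 = 6

Day of the week: Sunday


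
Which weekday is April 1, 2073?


Target: April 1, 2073
Anchor: Jan 1, 2073. With p = 2073 - 1 = 2072: (p + p//4 - p//100 + p//400) mod 7 = (2072 + 518 - 20 + 5) mod 7 = 2575 mod 7 = 6 -> Sunday (Mon=0 ... Sun=6)
Days before April (Jan-Mar): 90 days
Weekday index = (6 + 90) mod 7 = 5

Saturday


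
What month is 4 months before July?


July is month 7
7 - 4 = 3

March


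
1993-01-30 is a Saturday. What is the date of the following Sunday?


Current: Saturday
Target: Sunday
Days ahead: 1

Next Sunday: 1993-01-31


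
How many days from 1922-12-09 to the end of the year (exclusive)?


Day of year: 343 of 365
Remaining = 365 - 343

22 days


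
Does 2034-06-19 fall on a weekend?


Anchor: Jan 1, 2034. With p = 2034 - 1 = 2033: (p + p//4 - p//100 + p//400) mod 7 = (2033 + 508 - 20 + 5) mod 7 = 2526 mod 7 = 6 -> Sunday (Mon=0 ... Sun=6)
Day of year: 170; offset = 169
Weekday index = (6 + 169) mod 7 = 0 -> Monday
Weekend days: Saturday, Sunday

No


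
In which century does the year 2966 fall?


Century = (year - 1) // 100 + 1
= (2966 - 1) // 100 + 1
= 2965 // 100 + 1
= 29 + 1

30th century


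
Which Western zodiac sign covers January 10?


Date: January 10
Conventional tropical zodiac dates: Capricorn from December 22 onward; Aquarius starts January 20
January 10 falls within the Capricorn range

Capricorn


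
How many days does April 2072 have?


April 2072

30 days


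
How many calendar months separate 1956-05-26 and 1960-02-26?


From May 1956 to February 1960
4 years * 12 = 48 months, minus 3 months = 45

45 months


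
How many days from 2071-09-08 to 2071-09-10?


From 2071-09-08 to 2071-09-10
2071-09-08: days before September = 31 + 28 + 31 + 30 + 31 + 30 + 31 + 31 = 243 (2071 is not a leap year); day of year = 243 + 8 = 251
2071-09-10: days before September = 31 + 28 + 31 + 30 + 31 + 30 + 31 + 31 = 243 (2071 is not a leap year); day of year = 243 + 10 = 253
Same year: 253 - 251 = 2

2 days


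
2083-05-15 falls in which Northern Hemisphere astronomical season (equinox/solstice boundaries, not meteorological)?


Date: May 15
Astronomical Spring (approx.; exact equinox/solstice day varies by year): March 20 to June 20
May 15 falls within the Spring window

Spring


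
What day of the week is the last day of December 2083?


December 2083 has 31 days
Anchor: Jan 1, 2083. With p = 2083 - 1 = 2082: (p + p//4 - p//100 + p//400) mod 7 = (2082 + 520 - 20 + 5) mod 7 = 2587 mod 7 = 4 -> Friday (Mon=0 ... Sun=6)
Days before December (Jan-Nov): 334; December 1 index = (4 + 334) mod 7 = 2 -> Wednesday
Last day offset: 31 - 1 = 30 days
Weekday index = (2 + 30) mod 7 = 4

Friday, December 31


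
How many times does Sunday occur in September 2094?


September 2094 has 30 days
Anchor: Jan 1, 2094. With p = 2094 - 1 = 2093: (p + p//4 - p//100 + p//400) mod 7 = (2093 + 523 - 20 + 5) mod 7 = 2601 mod 7 = 4 -> Friday (Mon=0 ... Sun=6)
Days before September (Jan-Aug): 243; September 1 index = (4 + 243) mod 7 = 2 -> Wednesday
First Sunday is September 5
Sundays: 5, 12, 19, 26

4 Sundays


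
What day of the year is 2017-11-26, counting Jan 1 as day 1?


Date: November 26, 2017
Days in months 1 through 10: 304
Plus 26 days in November

Day of year: 330


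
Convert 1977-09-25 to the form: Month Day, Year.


ISO 1977-09-25 parses as year=1977, month=09, day=25
Month 9 -> September

September 25, 1977


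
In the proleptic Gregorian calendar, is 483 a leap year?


Gregorian leap year rule: divisible by 4, but not by 100, unless also by 400.
483 is not divisible by 4 -> not a leap year

No


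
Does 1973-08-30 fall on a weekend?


Anchor: Jan 1, 1973. With p = 1973 - 1 = 1972: (p + p//4 - p//100 + p//400) mod 7 = (1972 + 493 - 19 + 4) mod 7 = 2450 mod 7 = 0 -> Monday (Mon=0 ... Sun=6)
Day of year: 242; offset = 241
Weekday index = (0 + 241) mod 7 = 3 -> Thursday
Weekend days: Saturday, Sunday

No


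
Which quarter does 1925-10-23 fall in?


Month: October (month 10)
Q1: Jan-Mar, Q2: Apr-Jun, Q3: Jul-Sep, Q4: Oct-Dec

Q4


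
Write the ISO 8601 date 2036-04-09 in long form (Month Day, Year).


ISO 2036-04-09 parses as year=2036, month=04, day=09
Month 4 -> April

April 9, 2036


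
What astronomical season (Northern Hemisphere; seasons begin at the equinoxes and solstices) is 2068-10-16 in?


Date: October 16
Astronomical Autumn (approx.; exact equinox/solstice day varies by year): September 22 to December 20
October 16 falls within the Autumn window

Autumn


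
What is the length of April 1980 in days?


April 1980

30 days


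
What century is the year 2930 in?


Century = (year - 1) // 100 + 1
= (2930 - 1) // 100 + 1
= 2929 // 100 + 1
= 29 + 1

30th century


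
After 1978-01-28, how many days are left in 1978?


Day of year: 28 of 365
Remaining = 365 - 28

337 days


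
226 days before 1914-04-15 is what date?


Start: 1914-04-15, subtract 226 days
Back 15 days from April 15 reaches March 31, 1914 -> 211 left
March 1914 has 31 days -> back to February 28, 1914 -> 180 left
February 1914 has 28 days -> back to January 31, 1914 -> 152 left
January 1914 has 31 days -> back to December 31, 1913 -> 121 left
December 1913 has 31 days -> back to November 30, 1913 -> 90 left
November 1913 has 30 days -> back to October 31, 1913 -> 60 left
October 1913 has 31 days -> back to September 30, 1913 -> 29 left
September 1913: 30 - 29 = 1 -> lands on September 1

Result: 1913-09-01


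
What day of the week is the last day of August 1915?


August 1915 has 31 days
Anchor: Jan 1, 1915. With p = 1915 - 1 = 1914: (p + p//4 - p//100 + p//400) mod 7 = (1914 + 478 - 19 + 4) mod 7 = 2377 mod 7 = 4 -> Friday (Mon=0 ... Sun=6)
Days before August (Jan-Jul): 212; August 1 index = (4 + 212) mod 7 = 6 -> Sunday
Last day offset: 31 - 1 = 30 days
Weekday index = (6 + 30) mod 7 = 1

Tuesday, August 31


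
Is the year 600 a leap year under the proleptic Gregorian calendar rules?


Gregorian leap year rule: divisible by 4, but not by 100, unless also by 400.
600 is divisible by 100 but not 400 -> not a leap year

No


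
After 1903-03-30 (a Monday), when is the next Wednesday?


Current: Monday
Target: Wednesday
Days ahead: 2

Next Wednesday: 1903-04-01


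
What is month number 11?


Month 11 of 12

November


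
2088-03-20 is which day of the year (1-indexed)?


Date: March 20, 2088
Days in months 1 through 2: 60
Plus 20 days in March

Day of year: 80


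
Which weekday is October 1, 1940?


Target: October 1, 1940
Anchor: Jan 1, 1940. With p = 1940 - 1 = 1939: (p + p//4 - p//100 + p//400) mod 7 = (1939 + 484 - 19 + 4) mod 7 = 2408 mod 7 = 0 -> Monday (Mon=0 ... Sun=6)
Days before October (Jan-Sep): 274 days
Weekday index = (0 + 274) mod 7 = 1

Tuesday


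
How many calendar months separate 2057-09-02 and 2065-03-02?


From September 2057 to March 2065
8 years * 12 = 96 months, minus 6 months = 90

90 months


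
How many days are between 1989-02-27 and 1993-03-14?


From 1989-02-27 to 1993-03-14
1989-02-27: days before February = 31; day of year = 31 + 27 = 58
1993-03-14: days before March = 31 + 28 = 59 (1993 is not a leap year); day of year = 59 + 14 = 73
Rest of 1989: 365 - 58 = 307
Full years 1990 (365), 1991 (365), 1992 (366): 1096
Total = 307 + 1096 + 73 = 1476

1476 days


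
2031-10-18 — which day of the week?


Date: October 18, 2031
Anchor: Jan 1, 2031. With p = 2031 - 1 = 2030: (p + p//4 - p//100 + p//400) mod 7 = (2030 + 507 - 20 + 5) mod 7 = 2522 mod 7 = 2 -> Wednesday (Mon=0 ... Sun=6)
Days before October (Jan-Sep): 273; offset = 273 + 18 - 1 = 290
Weekday index = (2 + 290) mod 7 = 5

Day of the week: Saturday


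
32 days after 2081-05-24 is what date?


Start: 2081-05-24, add 32 days
May 2081 has 31 days: 31 - 24 = 7 days to May 31 -> 25 left
June 2081: 25 <= 30 -> lands on June 25

Result: 2081-06-25


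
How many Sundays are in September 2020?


September 2020 has 30 days
Anchor: Jan 1, 2020. With p = 2020 - 1 = 2019: (p + p//4 - p//100 + p//400) mod 7 = (2019 + 504 - 20 + 5) mod 7 = 2508 mod 7 = 2 -> Wednesday (Mon=0 ... Sun=6)
Days before September (Jan-Aug): 244; September 1 index = (2 + 244) mod 7 = 1 -> Tuesday
First Sunday is September 6
Sundays: 6, 13, 20, 27

4 Sundays


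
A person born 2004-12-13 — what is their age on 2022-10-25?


Birth: 2004-12-13
Reference: 2022-10-25
Year difference: 2022 - 2004 = 18
Birthday not yet reached in 2022, subtract 1

17 years old


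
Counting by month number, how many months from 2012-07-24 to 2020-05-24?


From July 2012 to May 2020
8 years * 12 = 96 months, minus 2 months = 94

94 months


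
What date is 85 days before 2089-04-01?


Start: 2089-04-01, subtract 85 days
Back 1 day from April 1 reaches March 31, 2089 -> 84 left
March 2089 has 31 days -> back to February 28, 2089 -> 53 left
February 2089 has 28 days -> back to January 31, 2089 -> 25 left
January 2089: 31 - 25 = 6 -> lands on January 6

Result: 2089-01-06


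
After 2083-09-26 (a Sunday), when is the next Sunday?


Current: Sunday
Target: Sunday
Days ahead: 7

Next Sunday: 2083-10-03


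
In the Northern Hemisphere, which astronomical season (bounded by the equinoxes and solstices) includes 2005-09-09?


Date: September 9
Astronomical Summer (approx.; exact equinox/solstice day varies by year): June 21 to September 21
September 9 falls within the Summer window

Summer


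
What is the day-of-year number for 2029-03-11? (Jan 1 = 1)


Date: March 11, 2029
Days in months 1 through 2: 59
Plus 11 days in March

Day of year: 70


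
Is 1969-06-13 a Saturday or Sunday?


Anchor: Jan 1, 1969. With p = 1969 - 1 = 1968: (p + p//4 - p//100 + p//400) mod 7 = (1968 + 492 - 19 + 4) mod 7 = 2445 mod 7 = 2 -> Wednesday (Mon=0 ... Sun=6)
Day of year: 164; offset = 163
Weekday index = (2 + 163) mod 7 = 4 -> Friday
Weekend days: Saturday, Sunday

No


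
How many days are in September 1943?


September 1943

30 days


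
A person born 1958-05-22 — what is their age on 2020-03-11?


Birth: 1958-05-22
Reference: 2020-03-11
Year difference: 2020 - 1958 = 62
Birthday not yet reached in 2020, subtract 1

61 years old


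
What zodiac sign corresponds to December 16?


Date: December 16
Conventional tropical zodiac dates: Sagittarius from November 22 onward; Capricorn starts December 22
December 16 falls within the Sagittarius range

Sagittarius


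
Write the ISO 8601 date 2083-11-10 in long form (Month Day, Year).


ISO 2083-11-10 parses as year=2083, month=11, day=10
Month 11 -> November

November 10, 2083


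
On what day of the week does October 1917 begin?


Target: October 1, 1917
Anchor: Jan 1, 1917. With p = 1917 - 1 = 1916: (p + p//4 - p//100 + p//400) mod 7 = (1916 + 479 - 19 + 4) mod 7 = 2380 mod 7 = 0 -> Monday (Mon=0 ... Sun=6)
Days before October (Jan-Sep): 273 days
Weekday index = (0 + 273) mod 7 = 0

Monday


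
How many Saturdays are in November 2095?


November 2095 has 30 days
Anchor: Jan 1, 2095. With p = 2095 - 1 = 2094: (p + p//4 - p//100 + p//400) mod 7 = (2094 + 523 - 20 + 5) mod 7 = 2602 mod 7 = 5 -> Saturday (Mon=0 ... Sun=6)
Days before November (Jan-Oct): 304; November 1 index = (5 + 304) mod 7 = 1 -> Tuesday
First Saturday is November 5
Saturdays: 5, 12, 19, 26

4 Saturdays


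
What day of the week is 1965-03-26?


Date: March 26, 1965
Anchor: Jan 1, 1965. With p = 1965 - 1 = 1964: (p + p//4 - p//100 + p//400) mod 7 = (1964 + 491 - 19 + 4) mod 7 = 2440 mod 7 = 4 -> Friday (Mon=0 ... Sun=6)
Days before March (Jan-Feb): 59; offset = 59 + 26 - 1 = 84
Weekday index = (4 + 84) mod 7 = 4

Day of the week: Friday


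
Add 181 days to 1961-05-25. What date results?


Start: 1961-05-25, add 181 days
May 1961 has 31 days: 31 - 25 = 6 days to May 31 -> 175 left
June 1961 has 30 days -> 145 left
July 1961 has 31 days -> 114 left
August 1961 has 31 days -> 83 left
September 1961 has 30 days -> 53 left
October 1961 has 31 days -> 22 left
November 1961: 22 <= 30 -> lands on November 22

Result: 1961-11-22


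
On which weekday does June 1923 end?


June 1923 has 30 days
Anchor: Jan 1, 1923. With p = 1923 - 1 = 1922: (p + p//4 - p//100 + p//400) mod 7 = (1922 + 480 - 19 + 4) mod 7 = 2387 mod 7 = 0 -> Monday (Mon=0 ... Sun=6)
Days before June (Jan-May): 151; June 1 index = (0 + 151) mod 7 = 4 -> Friday
Last day offset: 30 - 1 = 29 days
Weekday index = (4 + 29) mod 7 = 5

Saturday, June 30


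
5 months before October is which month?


October is month 10
10 - 5 = 5

May


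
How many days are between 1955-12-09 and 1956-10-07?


From 1955-12-09 to 1956-10-07
1955-12-09: days before December = 31 + 28 + 31 + 30 + 31 + 30 + 31 + 31 + 30 + 31 + 30 = 334 (1955 is not a leap year); day of year = 334 + 9 = 343
1956-10-07: days before October = 31 + 29 + 31 + 30 + 31 + 30 + 31 + 31 + 30 = 274 (1956 is a leap year); day of year = 274 + 7 = 281
Rest of 1955: 365 - 343 = 22
Total = 22 + 281 = 303

303 days


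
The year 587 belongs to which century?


Century = (year - 1) // 100 + 1
= (587 - 1) // 100 + 1
= 586 // 100 + 1
= 5 + 1

6th century


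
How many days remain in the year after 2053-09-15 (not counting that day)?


Day of year: 258 of 365
Remaining = 365 - 258

107 days


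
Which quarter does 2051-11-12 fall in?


Month: November (month 11)
Q1: Jan-Mar, Q2: Apr-Jun, Q3: Jul-Sep, Q4: Oct-Dec

Q4


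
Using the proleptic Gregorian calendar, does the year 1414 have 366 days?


Gregorian leap year rule: divisible by 4, but not by 100, unless also by 400.
1414 is not divisible by 4 -> not a leap year

No


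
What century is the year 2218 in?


Century = (year - 1) // 100 + 1
= (2218 - 1) // 100 + 1
= 2217 // 100 + 1
= 22 + 1

23rd century


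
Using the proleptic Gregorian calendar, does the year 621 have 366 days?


Gregorian leap year rule: divisible by 4, but not by 100, unless also by 400.
621 is not divisible by 4 -> not a leap year

No


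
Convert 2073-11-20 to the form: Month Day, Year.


ISO 2073-11-20 parses as year=2073, month=11, day=20
Month 11 -> November

November 20, 2073


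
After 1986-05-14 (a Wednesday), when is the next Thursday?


Current: Wednesday
Target: Thursday
Days ahead: 1

Next Thursday: 1986-05-15


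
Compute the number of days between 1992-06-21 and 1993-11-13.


From 1992-06-21 to 1993-11-13
1992-06-21: days before June = 31 + 29 + 31 + 30 + 31 = 152 (1992 is a leap year); day of year = 152 + 21 = 173
1993-11-13: days before November = 31 + 28 + 31 + 30 + 31 + 30 + 31 + 31 + 30 + 31 = 304 (1993 is not a leap year); day of year = 304 + 13 = 317
Rest of 1992: 366 - 173 = 193
Total = 193 + 317 = 510

510 days


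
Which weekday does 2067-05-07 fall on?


Date: May 7, 2067
Anchor: Jan 1, 2067. With p = 2067 - 1 = 2066: (p + p//4 - p//100 + p//400) mod 7 = (2066 + 516 - 20 + 5) mod 7 = 2567 mod 7 = 5 -> Saturday (Mon=0 ... Sun=6)
Days before May (Jan-Apr): 120; offset = 120 + 7 - 1 = 126
Weekday index = (5 + 126) mod 7 = 5

Day of the week: Saturday


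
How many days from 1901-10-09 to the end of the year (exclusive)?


Day of year: 282 of 365
Remaining = 365 - 282

83 days


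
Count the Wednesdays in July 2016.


July 2016 has 31 days
Anchor: Jan 1, 2016. With p = 2016 - 1 = 2015: (p + p//4 - p//100 + p//400) mod 7 = (2015 + 503 - 20 + 5) mod 7 = 2503 mod 7 = 4 -> Friday (Mon=0 ... Sun=6)
Days before July (Jan-Jun): 182; July 1 index = (4 + 182) mod 7 = 4 -> Friday
First Wednesday is July 6
Wednesdays: 6, 13, 20, 27

4 Wednesdays


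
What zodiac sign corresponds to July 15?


Date: July 15
Conventional tropical zodiac dates: Cancer from June 21 onward; Leo starts July 23
July 15 falls within the Cancer range

Cancer


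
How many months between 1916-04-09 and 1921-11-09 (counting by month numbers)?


From April 1916 to November 1921
5 years * 12 = 60 months, plus 7 months = 67

67 months


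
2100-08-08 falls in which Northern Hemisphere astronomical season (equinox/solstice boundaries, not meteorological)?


Date: August 8
Astronomical Summer (approx.; exact equinox/solstice day varies by year): June 21 to September 21
August 8 falls within the Summer window

Summer


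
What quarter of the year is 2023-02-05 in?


Month: February (month 2)
Q1: Jan-Mar, Q2: Apr-Jun, Q3: Jul-Sep, Q4: Oct-Dec

Q1


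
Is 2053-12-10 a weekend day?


Anchor: Jan 1, 2053. With p = 2053 - 1 = 2052: (p + p//4 - p//100 + p//400) mod 7 = (2052 + 513 - 20 + 5) mod 7 = 2550 mod 7 = 2 -> Wednesday (Mon=0 ... Sun=6)
Day of year: 344; offset = 343
Weekday index = (2 + 343) mod 7 = 2 -> Wednesday
Weekend days: Saturday, Sunday

No


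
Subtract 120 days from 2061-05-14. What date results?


Start: 2061-05-14, subtract 120 days
Back 14 days from May 14 reaches April 30, 2061 -> 106 left
April 2061 has 30 days -> back to March 31, 2061 -> 76 left
March 2061 has 31 days -> back to February 28, 2061 -> 45 left
February 2061 has 28 days -> back to January 31, 2061 -> 17 left
January 2061: 31 - 17 = 14 -> lands on January 14

Result: 2061-01-14


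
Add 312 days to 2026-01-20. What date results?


Start: 2026-01-20, add 312 days
January 2026 has 31 days: 31 - 20 = 11 days to January 31 -> 301 left
February 2026 has 28 days -> 273 left
March 2026 has 31 days -> 242 left
April 2026 has 30 days -> 212 left
May 2026 has 31 days -> 181 left
June 2026 has 30 days -> 151 left
July 2026 has 31 days -> 120 left
August 2026 has 31 days -> 89 left
September 2026 has 30 days -> 59 left
October 2026 has 31 days -> 28 left
November 2026: 28 <= 30 -> lands on November 28

Result: 2026-11-28


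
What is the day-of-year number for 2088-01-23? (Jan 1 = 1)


Date: January 23, 2088
No months before January
Plus 23 days in January

Day of year: 23


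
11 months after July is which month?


July is month 7
7 + 11 = 18; wrap: 18 - 12 = 6

June


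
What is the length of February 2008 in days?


February 2008 (leap year: yes)

29 days


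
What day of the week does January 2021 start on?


Target: January 1, 2021
Anchor: Jan 1, 2021. With p = 2021 - 1 = 2020: (p + p//4 - p//100 + p//400) mod 7 = (2020 + 505 - 20 + 5) mod 7 = 2510 mod 7 = 4 -> Friday (Mon=0 ... Sun=6)
Offset from anchor: 0 days
Weekday index = (4 + 0) mod 7 = 4

Friday


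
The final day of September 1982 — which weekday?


September 1982 has 30 days
Anchor: Jan 1, 1982. With p = 1982 - 1 = 1981: (p + p//4 - p//100 + p//400) mod 7 = (1981 + 495 - 19 + 4) mod 7 = 2461 mod 7 = 4 -> Friday (Mon=0 ... Sun=6)
Days before September (Jan-Aug): 243; September 1 index = (4 + 243) mod 7 = 2 -> Wednesday
Last day offset: 30 - 1 = 29 days
Weekday index = (2 + 29) mod 7 = 3

Thursday, September 30


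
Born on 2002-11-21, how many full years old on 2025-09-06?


Birth: 2002-11-21
Reference: 2025-09-06
Year difference: 2025 - 2002 = 23
Birthday not yet reached in 2025, subtract 1

22 years old


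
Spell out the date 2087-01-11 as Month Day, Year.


ISO 2087-01-11 parses as year=2087, month=01, day=11
Month 1 -> January

January 11, 2087


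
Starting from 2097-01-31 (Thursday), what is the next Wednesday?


Current: Thursday
Target: Wednesday
Days ahead: 6

Next Wednesday: 2097-02-06


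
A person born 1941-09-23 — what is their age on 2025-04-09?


Birth: 1941-09-23
Reference: 2025-04-09
Year difference: 2025 - 1941 = 84
Birthday not yet reached in 2025, subtract 1

83 years old


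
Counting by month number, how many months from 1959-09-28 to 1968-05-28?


From September 1959 to May 1968
9 years * 12 = 108 months, minus 4 months = 104

104 months


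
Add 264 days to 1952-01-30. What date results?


Start: 1952-01-30, add 264 days
January 1952 has 31 days: 31 - 30 = 1 day to January 31 -> 263 left
February 1952 has 29 days -> 234 left
March 1952 has 31 days -> 203 left
April 1952 has 30 days -> 173 left
May 1952 has 31 days -> 142 left
June 1952 has 30 days -> 112 left
July 1952 has 31 days -> 81 left
August 1952 has 31 days -> 50 left
September 1952 has 30 days -> 20 left
October 1952: 20 <= 31 -> lands on October 20

Result: 1952-10-20


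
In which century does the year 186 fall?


Century = (year - 1) // 100 + 1
= (186 - 1) // 100 + 1
= 185 // 100 + 1
= 1 + 1

2nd century


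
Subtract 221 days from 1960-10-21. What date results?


Start: 1960-10-21, subtract 221 days
Back 21 days from October 21 reaches September 30, 1960 -> 200 left
September 1960 has 30 days -> back to August 31, 1960 -> 170 left
August 1960 has 31 days -> back to July 31, 1960 -> 139 left
July 1960 has 31 days -> back to June 30, 1960 -> 108 left
June 1960 has 30 days -> back to May 31, 1960 -> 78 left
May 1960 has 31 days -> back to April 30, 1960 -> 47 left
April 1960 has 30 days -> back to March 31, 1960 -> 17 left
March 1960: 31 - 17 = 14 -> lands on March 14

Result: 1960-03-14


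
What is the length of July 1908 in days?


July 1908

31 days


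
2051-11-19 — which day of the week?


Date: November 19, 2051
Anchor: Jan 1, 2051. With p = 2051 - 1 = 2050: (p + p//4 - p//100 + p//400) mod 7 = (2050 + 512 - 20 + 5) mod 7 = 2547 mod 7 = 6 -> Sunday (Mon=0 ... Sun=6)
Days before November (Jan-Oct): 304; offset = 304 + 19 - 1 = 322
Weekday index = (6 + 322) mod 7 = 6

Day of the week: Sunday


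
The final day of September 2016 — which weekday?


September 2016 has 30 days
Anchor: Jan 1, 2016. With p = 2016 - 1 = 2015: (p + p//4 - p//100 + p//400) mod 7 = (2015 + 503 - 20 + 5) mod 7 = 2503 mod 7 = 4 -> Friday (Mon=0 ... Sun=6)
Days before September (Jan-Aug): 244; September 1 index = (4 + 244) mod 7 = 3 -> Thursday
Last day offset: 30 - 1 = 29 days
Weekday index = (3 + 29) mod 7 = 4

Friday, September 30


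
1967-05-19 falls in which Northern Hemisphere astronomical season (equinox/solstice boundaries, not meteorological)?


Date: May 19
Astronomical Spring (approx.; exact equinox/solstice day varies by year): March 20 to June 20
May 19 falls within the Spring window

Spring


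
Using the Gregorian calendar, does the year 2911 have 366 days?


Gregorian leap year rule: divisible by 4, but not by 100, unless also by 400.
2911 is not divisible by 4 -> not a leap year

No


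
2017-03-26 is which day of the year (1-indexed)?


Date: March 26, 2017
Days in months 1 through 2: 59
Plus 26 days in March

Day of year: 85


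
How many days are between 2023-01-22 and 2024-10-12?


From 2023-01-22 to 2024-10-12
2023-01-22: day of year = 22
2024-10-12: days before October = 31 + 29 + 31 + 30 + 31 + 30 + 31 + 31 + 30 = 274 (2024 is a leap year); day of year = 274 + 12 = 286
Rest of 2023: 365 - 22 = 343
Total = 343 + 286 = 629

629 days


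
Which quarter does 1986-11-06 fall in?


Month: November (month 11)
Q1: Jan-Mar, Q2: Apr-Jun, Q3: Jul-Sep, Q4: Oct-Dec

Q4


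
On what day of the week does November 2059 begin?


Target: November 1, 2059
Anchor: Jan 1, 2059. With p = 2059 - 1 = 2058: (p + p//4 - p//100 + p//400) mod 7 = (2058 + 514 - 20 + 5) mod 7 = 2557 mod 7 = 2 -> Wednesday (Mon=0 ... Sun=6)
Days before November (Jan-Oct): 304 days
Weekday index = (2 + 304) mod 7 = 5

Saturday


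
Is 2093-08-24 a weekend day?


Anchor: Jan 1, 2093. With p = 2093 - 1 = 2092: (p + p//4 - p//100 + p//400) mod 7 = (2092 + 523 - 20 + 5) mod 7 = 2600 mod 7 = 3 -> Thursday (Mon=0 ... Sun=6)
Day of year: 236; offset = 235
Weekday index = (3 + 235) mod 7 = 0 -> Monday
Weekend days: Saturday, Sunday

No


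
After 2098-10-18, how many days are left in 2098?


Day of year: 291 of 365
Remaining = 365 - 291

74 days


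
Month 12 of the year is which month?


Month 12 of 12

December


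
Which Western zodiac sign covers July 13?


Date: July 13
Conventional tropical zodiac dates: Cancer from June 21 onward; Leo starts July 23
July 13 falls within the Cancer range

Cancer


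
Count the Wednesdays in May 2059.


May 2059 has 31 days
Anchor: Jan 1, 2059. With p = 2059 - 1 = 2058: (p + p//4 - p//100 + p//400) mod 7 = (2058 + 514 - 20 + 5) mod 7 = 2557 mod 7 = 2 -> Wednesday (Mon=0 ... Sun=6)
Days before May (Jan-Apr): 120; May 1 index = (2 + 120) mod 7 = 3 -> Thursday
First Wednesday is May 7
Wednesdays: 7, 14, 21, 28

4 Wednesdays


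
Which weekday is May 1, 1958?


Target: May 1, 1958
Anchor: Jan 1, 1958. With p = 1958 - 1 = 1957: (p + p//4 - p//100 + p//400) mod 7 = (1957 + 489 - 19 + 4) mod 7 = 2431 mod 7 = 2 -> Wednesday (Mon=0 ... Sun=6)
Days before May (Jan-Apr): 120 days
Weekday index = (2 + 120) mod 7 = 3

Thursday


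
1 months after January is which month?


January is month 1
1 + 1 = 2

February


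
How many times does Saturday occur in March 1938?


March 1938 has 31 days
Anchor: Jan 1, 1938. With p = 1938 - 1 = 1937: (p + p//4 - p//100 + p//400) mod 7 = (1937 + 484 - 19 + 4) mod 7 = 2406 mod 7 = 5 -> Saturday (Mon=0 ... Sun=6)
Days before March (Jan-Feb): 59; March 1 index = (5 + 59) mod 7 = 1 -> Tuesday
First Saturday is March 5
Saturdays: 5, 12, 19, 26

4 Saturdays


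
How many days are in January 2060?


January 2060

31 days


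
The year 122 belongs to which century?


Century = (year - 1) // 100 + 1
= (122 - 1) // 100 + 1
= 121 // 100 + 1
= 1 + 1

2nd century


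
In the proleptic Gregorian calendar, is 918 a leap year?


Gregorian leap year rule: divisible by 4, but not by 100, unless also by 400.
918 is not divisible by 4 -> not a leap year

No


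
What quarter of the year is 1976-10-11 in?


Month: October (month 10)
Q1: Jan-Mar, Q2: Apr-Jun, Q3: Jul-Sep, Q4: Oct-Dec

Q4


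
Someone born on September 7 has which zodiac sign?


Date: September 7
Conventional tropical zodiac dates: Virgo from August 23 onward; Libra starts September 23
September 7 falls within the Virgo range

Virgo


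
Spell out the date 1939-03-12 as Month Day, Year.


ISO 1939-03-12 parses as year=1939, month=03, day=12
Month 3 -> March

March 12, 1939


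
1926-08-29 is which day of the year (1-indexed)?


Date: August 29, 1926
Days in months 1 through 7: 212
Plus 29 days in August

Day of year: 241


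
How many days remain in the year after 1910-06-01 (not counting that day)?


Day of year: 152 of 365
Remaining = 365 - 152

213 days


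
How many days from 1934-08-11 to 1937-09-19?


From 1934-08-11 to 1937-09-19
1934-08-11: days before August = 31 + 28 + 31 + 30 + 31 + 30 + 31 = 212 (1934 is not a leap year); day of year = 212 + 11 = 223
1937-09-19: days before September = 31 + 28 + 31 + 30 + 31 + 30 + 31 + 31 = 243 (1937 is not a leap year); day of year = 243 + 19 = 262
Rest of 1934: 365 - 223 = 142
Full years 1935 (365), 1936 (366): 731
Total = 142 + 731 + 262 = 1135

1135 days


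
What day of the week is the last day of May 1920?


May 1920 has 31 days
Anchor: Jan 1, 1920. With p = 1920 - 1 = 1919: (p + p//4 - p//100 + p//400) mod 7 = (1919 + 479 - 19 + 4) mod 7 = 2383 mod 7 = 3 -> Thursday (Mon=0 ... Sun=6)
Days before May (Jan-Apr): 121; May 1 index = (3 + 121) mod 7 = 5 -> Saturday
Last day offset: 31 - 1 = 30 days
Weekday index = (5 + 30) mod 7 = 0

Monday, May 31


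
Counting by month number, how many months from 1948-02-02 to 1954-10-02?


From February 1948 to October 1954
6 years * 12 = 72 months, plus 8 months = 80

80 months


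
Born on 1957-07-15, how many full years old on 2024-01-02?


Birth: 1957-07-15
Reference: 2024-01-02
Year difference: 2024 - 1957 = 67
Birthday not yet reached in 2024, subtract 1

66 years old


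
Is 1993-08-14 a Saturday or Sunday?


Anchor: Jan 1, 1993. With p = 1993 - 1 = 1992: (p + p//4 - p//100 + p//400) mod 7 = (1992 + 498 - 19 + 4) mod 7 = 2475 mod 7 = 4 -> Friday (Mon=0 ... Sun=6)
Day of year: 226; offset = 225
Weekday index = (4 + 225) mod 7 = 5 -> Saturday
Weekend days: Saturday, Sunday

Yes


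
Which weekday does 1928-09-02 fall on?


Date: September 2, 1928
Anchor: Jan 1, 1928. With p = 1928 - 1 = 1927: (p + p//4 - p//100 + p//400) mod 7 = (1927 + 481 - 19 + 4) mod 7 = 2393 mod 7 = 6 -> Sunday (Mon=0 ... Sun=6)
Days before September (Jan-Aug): 244; offset = 244 + 2 - 1 = 245
Weekday index = (6 + 245) mod 7 = 6

Day of the week: Sunday


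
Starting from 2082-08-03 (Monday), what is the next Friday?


Current: Monday
Target: Friday
Days ahead: 4

Next Friday: 2082-08-07


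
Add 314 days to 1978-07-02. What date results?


Start: 1978-07-02, add 314 days
July 1978 has 31 days: 31 - 2 = 29 days to July 31 -> 285 left
August 1978 has 31 days -> 254 left
September 1978 has 30 days -> 224 left
October 1978 has 31 days -> 193 left
November 1978 has 30 days -> 163 left
December 1978 has 31 days -> 132 left
January 1979 has 31 days -> 101 left
February 1979 has 28 days -> 73 left
March 1979 has 31 days -> 42 left
April 1979 has 30 days -> 12 left
May 1979: 12 <= 31 -> lands on May 12

Result: 1979-05-12


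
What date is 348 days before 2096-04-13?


Start: 2096-04-13, subtract 348 days
Back 13 days from April 13 reaches March 31, 2096 -> 335 left
March 2096 has 31 days -> back to February 29, 2096 -> 304 left
February 2096 has 29 days -> back to January 31, 2096 -> 275 left
January 2096 has 31 days -> back to December 31, 2095 -> 244 left
December 2095 has 31 days -> back to November 30, 2095 -> 213 left
November 2095 has 30 days -> back to October 31, 2095 -> 183 left
October 2095 has 31 days -> back to September 30, 2095 -> 152 left
September 2095 has 30 days -> back to August 31, 2095 -> 122 left
August 2095 has 31 days -> back to July 31, 2095 -> 91 left
July 2095 has 31 days -> back to June 30, 2095 -> 60 left
June 2095 has 30 days -> back to May 31, 2095 -> 30 left
May 2095: 31 - 30 = 1 -> lands on May 1

Result: 2095-05-01


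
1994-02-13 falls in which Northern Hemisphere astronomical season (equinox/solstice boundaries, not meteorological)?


Date: February 13
Astronomical Winter (approx.; exact equinox/solstice day varies by year): December 21 to March 19
February 13 falls within the Winter window

Winter


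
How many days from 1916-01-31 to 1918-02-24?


From 1916-01-31 to 1918-02-24
1916-01-31: day of year = 31
1918-02-24: days before February = 31; day of year = 31 + 24 = 55
Rest of 1916: 366 - 31 = 335
Full years 1917 (365): 365
Total = 335 + 365 + 55 = 755

755 days


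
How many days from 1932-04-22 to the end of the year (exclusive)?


Day of year: 113 of 366
Remaining = 366 - 113

253 days


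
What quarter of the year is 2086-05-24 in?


Month: May (month 5)
Q1: Jan-Mar, Q2: Apr-Jun, Q3: Jul-Sep, Q4: Oct-Dec

Q2


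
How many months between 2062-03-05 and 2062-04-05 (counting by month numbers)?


From March 2062 to April 2062
0 years * 12 = 0 months, plus 1 month = 1

1 month


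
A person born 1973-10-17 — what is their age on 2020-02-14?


Birth: 1973-10-17
Reference: 2020-02-14
Year difference: 2020 - 1973 = 47
Birthday not yet reached in 2020, subtract 1

46 years old


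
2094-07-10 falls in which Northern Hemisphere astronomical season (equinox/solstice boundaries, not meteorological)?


Date: July 10
Astronomical Summer (approx.; exact equinox/solstice day varies by year): June 21 to September 21
July 10 falls within the Summer window

Summer


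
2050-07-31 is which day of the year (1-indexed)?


Date: July 31, 2050
Days in months 1 through 6: 181
Plus 31 days in July

Day of year: 212


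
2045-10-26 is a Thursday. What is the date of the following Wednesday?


Current: Thursday
Target: Wednesday
Days ahead: 6

Next Wednesday: 2045-11-01


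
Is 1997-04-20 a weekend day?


Anchor: Jan 1, 1997. With p = 1997 - 1 = 1996: (p + p//4 - p//100 + p//400) mod 7 = (1996 + 499 - 19 + 4) mod 7 = 2480 mod 7 = 2 -> Wednesday (Mon=0 ... Sun=6)
Day of year: 110; offset = 109
Weekday index = (2 + 109) mod 7 = 6 -> Sunday
Weekend days: Saturday, Sunday

Yes


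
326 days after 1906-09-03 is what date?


Start: 1906-09-03, add 326 days
September 1906 has 30 days: 30 - 3 = 27 days to September 30 -> 299 left
October 1906 has 31 days -> 268 left
November 1906 has 30 days -> 238 left
December 1906 has 31 days -> 207 left
January 1907 has 31 days -> 176 left
February 1907 has 28 days -> 148 left
March 1907 has 31 days -> 117 left
April 1907 has 30 days -> 87 left
May 1907 has 31 days -> 56 left
June 1907 has 30 days -> 26 left
July 1907: 26 <= 31 -> lands on July 26

Result: 1907-07-26


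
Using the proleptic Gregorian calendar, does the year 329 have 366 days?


Gregorian leap year rule: divisible by 4, but not by 100, unless also by 400.
329 is not divisible by 4 -> not a leap year

No


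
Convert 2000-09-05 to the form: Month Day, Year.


ISO 2000-09-05 parses as year=2000, month=09, day=05
Month 9 -> September

September 5, 2000


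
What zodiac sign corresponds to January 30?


Date: January 30
Conventional tropical zodiac dates: Aquarius from January 20 onward; Pisces starts February 19
January 30 falls within the Aquarius range

Aquarius


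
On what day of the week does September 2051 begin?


Target: September 1, 2051
Anchor: Jan 1, 2051. With p = 2051 - 1 = 2050: (p + p//4 - p//100 + p//400) mod 7 = (2050 + 512 - 20 + 5) mod 7 = 2547 mod 7 = 6 -> Sunday (Mon=0 ... Sun=6)
Days before September (Jan-Aug): 243 days
Weekday index = (6 + 243) mod 7 = 4

Friday


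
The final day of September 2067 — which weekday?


September 2067 has 30 days
Anchor: Jan 1, 2067. With p = 2067 - 1 = 2066: (p + p//4 - p//100 + p//400) mod 7 = (2066 + 516 - 20 + 5) mod 7 = 2567 mod 7 = 5 -> Saturday (Mon=0 ... Sun=6)
Days before September (Jan-Aug): 243; September 1 index = (5 + 243) mod 7 = 3 -> Thursday
Last day offset: 30 - 1 = 29 days
Weekday index = (3 + 29) mod 7 = 4

Friday, September 30


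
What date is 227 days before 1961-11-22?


Start: 1961-11-22, subtract 227 days
Back 22 days from November 22 reaches October 31, 1961 -> 205 left
October 1961 has 31 days -> back to September 30, 1961 -> 174 left
September 1961 has 30 days -> back to August 31, 1961 -> 144 left
August 1961 has 31 days -> back to July 31, 1961 -> 113 left
July 1961 has 31 days -> back to June 30, 1961 -> 82 left
June 1961 has 30 days -> back to May 31, 1961 -> 52 left
May 1961 has 31 days -> back to April 30, 1961 -> 21 left
April 1961: 30 - 21 = 9 -> lands on April 9

Result: 1961-04-09


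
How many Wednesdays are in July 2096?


July 2096 has 31 days
Anchor: Jan 1, 2096. With p = 2096 - 1 = 2095: (p + p//4 - p//100 + p//400) mod 7 = (2095 + 523 - 20 + 5) mod 7 = 2603 mod 7 = 6 -> Sunday (Mon=0 ... Sun=6)
Days before July (Jan-Jun): 182; July 1 index = (6 + 182) mod 7 = 6 -> Sunday
First Wednesday is July 4
Wednesdays: 4, 11, 18, 25

4 Wednesdays
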